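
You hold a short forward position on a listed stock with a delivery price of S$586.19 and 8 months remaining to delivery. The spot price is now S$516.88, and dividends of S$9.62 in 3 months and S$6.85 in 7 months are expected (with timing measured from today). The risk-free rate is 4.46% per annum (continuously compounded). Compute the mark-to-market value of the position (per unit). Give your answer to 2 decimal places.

PV(remaining dividends) I = 9.62·e^(−0.0446·3/12) + 6.85·e^(−0.0446·7/12) = 16.1874
Current forward F = (S − I)·e^(rT) = (516.88 − 16.1874)·e^(0.0446·8/12) = 500.6926 × 1.030180 = 515.8035
Value (long) = (F − K)·e^(−rT) = (515.8035 − 586.19) × 0.970704 = -68.3245
Short position value = −(long value) = S$68.32

S$68.32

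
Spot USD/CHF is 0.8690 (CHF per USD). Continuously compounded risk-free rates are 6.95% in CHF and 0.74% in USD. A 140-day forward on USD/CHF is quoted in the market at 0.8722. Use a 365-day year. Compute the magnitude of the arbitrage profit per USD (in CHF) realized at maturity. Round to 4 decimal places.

0.0177 per USD (in CHF)

Fair forward: F* = S·e^(carry·T), with carry = (r_CHF − r_USD) = 0.0695 − 0.0074 = 0.0621
F* = 0.8690 · e^(0.0621 × 140/365) = 0.8690 · e^0.023819 = 0.8690 × 1.024105 = 0.8899
Market 0.8722 < fair 0.8899: forward underpriced → reverse cash-and-carry (short spot, go long the forward).
At maturity, profit = |F_mkt − F*| = |0.8722 − 0.8899| = 0.0177 per USD (in CHF)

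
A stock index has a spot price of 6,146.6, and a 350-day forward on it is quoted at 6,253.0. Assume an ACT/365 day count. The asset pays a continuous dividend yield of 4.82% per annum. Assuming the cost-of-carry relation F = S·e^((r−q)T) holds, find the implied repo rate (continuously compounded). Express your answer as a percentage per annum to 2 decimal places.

From F = S·e^((r−q)T): (r − q) = ln(F/S)/T
ln(6253.0/6146.6) = ln(1.017310) = 0.017162
(r − q) = 0.017162 / (350/365) = 0.017898
r = ln(F/S)/T + q = 0.017898 + 0.0482 = 0.066098
r = 6.61%

6.61%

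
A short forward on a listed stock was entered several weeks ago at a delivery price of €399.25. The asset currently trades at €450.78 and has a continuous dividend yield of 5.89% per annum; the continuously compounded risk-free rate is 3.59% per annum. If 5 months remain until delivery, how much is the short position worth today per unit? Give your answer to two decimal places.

Current fair forward for the remaining 5 months: F = S·e^((r − q)·T), (r − q) = 0.0359 − 0.0589 = -0.0230
F = 450.78 · e^(-0.0230 × 5/12) = 450.78 × 0.990462 = 446.4805
Value of long forward = (F − K)·e^(−rT) = (446.4805 − 399.25) · e^(−0.0359·5/12)
= 47.2305 × 0.985153 = 46.53
Short position value = −(long value) = -€46.53

-€46.53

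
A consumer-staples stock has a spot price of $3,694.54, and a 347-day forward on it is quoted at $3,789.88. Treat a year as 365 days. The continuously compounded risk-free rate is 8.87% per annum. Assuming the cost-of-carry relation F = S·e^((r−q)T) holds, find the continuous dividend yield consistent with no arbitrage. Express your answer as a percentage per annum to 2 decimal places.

From F = S·e^((r−q)T): (r − q) = ln(F/S)/T
ln(3789.88/3694.54) = ln(1.025806) = 0.025479
(r − q) = 0.025479 / (347/365) = 0.026801
q = r − ln(F/S)/T = 0.0887 − 0.026801 = 0.061899
q = 6.19%

6.19%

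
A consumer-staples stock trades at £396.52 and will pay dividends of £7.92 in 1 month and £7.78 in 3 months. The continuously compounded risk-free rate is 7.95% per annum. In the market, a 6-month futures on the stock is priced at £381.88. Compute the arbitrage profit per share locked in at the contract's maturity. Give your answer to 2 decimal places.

£14.60 per share

PV(dividends) I = 7.92·e^(−0.0795·1/12) + 7.78·e^(−0.0795·3/12) = 15.4946
Fair futures F* = (S − I)·e^(rT) = (396.52 − 15.4946)·e^0.039750 = 381.0254 × 1.040551 = 396.4764
Market £381.88 < fair 396.4764: forward underpriced → reverse cash-and-carry (short the stock, invest proceeds at r, pay the dividends, go long the forward).
Profit at T = |F_mkt − F*| = |381.88 − 396.4764| = £14.60 per share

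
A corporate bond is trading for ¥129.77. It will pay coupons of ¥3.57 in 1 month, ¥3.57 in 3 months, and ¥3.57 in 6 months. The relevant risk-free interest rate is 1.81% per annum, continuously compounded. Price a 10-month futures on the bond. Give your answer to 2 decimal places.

PV(coupons) I = 3.57·e^(−0.0181·1/12) + 3.57·e^(−0.0181·3/12) + 3.57·e^(−0.0181·6/12)
I = 3.5646 + 3.5539 + 3.5378 = 10.6563
F = (S − I)·e^(rT) = (129.77 − 10.6563) · e^(0.0181·10/12)
= 119.1137 · e^0.015083 = 119.1137 × 1.015197 = ¥120.92

¥120.92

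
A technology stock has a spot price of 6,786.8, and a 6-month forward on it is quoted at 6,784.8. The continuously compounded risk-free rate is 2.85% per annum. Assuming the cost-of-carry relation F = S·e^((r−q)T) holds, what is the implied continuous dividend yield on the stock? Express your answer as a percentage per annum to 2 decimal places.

2.91%

From F = S·e^((r−q)T): (r − q) = ln(F/S)/T
ln(6784.8/6786.8) = ln(0.999705) = -0.000295
(r − q) = -0.000295 / (6/12) = -0.000590
q = r − ln(F/S)/T = 0.0285 + 0.000590 = 0.029090
q = 2.91%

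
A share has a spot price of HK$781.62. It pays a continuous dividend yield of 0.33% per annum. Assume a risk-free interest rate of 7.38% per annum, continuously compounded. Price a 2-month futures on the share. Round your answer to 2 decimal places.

HK$790.86

F = S·e^((r − q)T) = 781.62 · e^((0.0738 − 0.0033) × 2/12)
= 781.62 · e^0.011750 = 781.62 × 1.011819
F = HK$790.86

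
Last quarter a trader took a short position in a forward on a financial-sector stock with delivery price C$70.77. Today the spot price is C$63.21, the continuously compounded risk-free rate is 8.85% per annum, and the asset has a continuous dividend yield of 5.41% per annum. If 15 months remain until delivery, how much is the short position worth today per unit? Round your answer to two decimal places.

Current fair forward for the remaining 15 months: F = S·e^((r − q)·T), (r − q) = 0.0885 − 0.0541 = 0.0344
F = 63.21 · e^(0.0344 × 15/12) = 63.21 × 1.043938 = 65.9873
Value of long forward = (F − K)·e^(−rT) = (65.9873 − 70.77) · e^(−0.0885·15/12)
= -4.7827 × 0.895274 = -4.28
Short position value = −(long value) = C$4.28

C$4.28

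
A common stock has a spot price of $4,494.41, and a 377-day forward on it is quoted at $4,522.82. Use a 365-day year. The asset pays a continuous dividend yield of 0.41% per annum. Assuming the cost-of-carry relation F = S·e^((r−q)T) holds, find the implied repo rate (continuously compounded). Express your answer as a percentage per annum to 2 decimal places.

1.02%

From F = S·e^((r−q)T): (r − q) = ln(F/S)/T
ln(4522.82/4494.41) = ln(1.006321) = 0.006301
(r − q) = 0.006301 / (377/365) = 0.006100
r = ln(F/S)/T + q = 0.006100 + 0.0041 = 0.010200
r = 1.02%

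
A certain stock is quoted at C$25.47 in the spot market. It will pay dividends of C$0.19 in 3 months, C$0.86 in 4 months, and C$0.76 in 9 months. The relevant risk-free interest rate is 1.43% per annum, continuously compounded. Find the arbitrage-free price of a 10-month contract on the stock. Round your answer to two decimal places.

C$23.96

PV(dividends) I = 0.19·e^(−0.0143·3/12) + 0.86·e^(−0.0143·4/12) + 0.76·e^(−0.0143·9/12)
I = 0.1893 + 0.8559 + 0.7519 = 1.7971
F = (S − I)·e^(rT) = (25.47 − 1.7971) · e^(0.0143·10/12)
= 23.6729 · e^0.011917 = 23.6729 × 1.011988 = C$23.96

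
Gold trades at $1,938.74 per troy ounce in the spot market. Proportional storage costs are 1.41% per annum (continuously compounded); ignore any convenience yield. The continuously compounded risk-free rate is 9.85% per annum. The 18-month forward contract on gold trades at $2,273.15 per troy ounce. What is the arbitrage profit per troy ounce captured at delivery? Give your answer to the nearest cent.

Fair forward: F* = S·e^(carry·T), with carry = (r + u) = 0.0985 + 0.0141 = 0.1126
F* = 1938.74 · e^(0.1126 × 18/12) = 1938.74 · e^0.16890000 = 1938.74 × 1.18400173 = $2295.4715
Market $2273.15 < fair $2295.4715: forward underpriced → reverse cash-and-carry (short spot, go long the forward).
At maturity, profit = |F_mkt − F*| = |2273.15 − 2295.4715| = $22.32 per troy ounce

$22.32 per troy ounce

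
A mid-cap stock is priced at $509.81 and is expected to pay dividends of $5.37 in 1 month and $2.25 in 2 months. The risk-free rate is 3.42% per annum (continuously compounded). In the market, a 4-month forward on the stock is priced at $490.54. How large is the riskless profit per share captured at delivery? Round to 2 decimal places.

$17.44 per share

PV(dividends) I = 5.37·e^(−0.0342·1/12) + 2.25·e^(−0.0342·2/12) = 7.5919
Fair forward F* = (S − I)·e^(rT) = (509.81 − 7.5919)·e^0.011400 = 502.2181 × 1.011465 = 507.9760
Market $490.54 < fair 507.9760: forward underpriced → reverse cash-and-carry (short the stock, invest proceeds at r, pay the dividends, go long the forward).
Profit at T = |F_mkt − F*| = |490.54 − 507.9760| = $17.44 per share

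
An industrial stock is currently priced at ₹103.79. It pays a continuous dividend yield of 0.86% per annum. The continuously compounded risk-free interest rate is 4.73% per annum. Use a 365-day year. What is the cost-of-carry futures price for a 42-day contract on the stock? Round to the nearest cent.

₹104.25

F = S·e^((r − q)T) = 103.79 · e^((0.0473 − 0.0086) × 42/365)
= 103.79 · e^0.004453 = 103.79 × 1.004463
F = ₹104.25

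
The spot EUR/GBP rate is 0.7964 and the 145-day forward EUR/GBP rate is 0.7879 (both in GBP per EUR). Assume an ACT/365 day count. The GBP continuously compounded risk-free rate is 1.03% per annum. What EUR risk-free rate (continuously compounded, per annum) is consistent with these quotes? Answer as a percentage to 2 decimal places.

F = S·e^((r_GBP − r_EUR)T) ⇒ r_EUR = r_GBP − ln(F/S)/T
ln(0.7879/0.7964) = -0.010730; /(145/365) = -0.027010
r_EUR = 0.0103 + 0.027010 = 0.037310
r_EUR = 3.73%

3.73%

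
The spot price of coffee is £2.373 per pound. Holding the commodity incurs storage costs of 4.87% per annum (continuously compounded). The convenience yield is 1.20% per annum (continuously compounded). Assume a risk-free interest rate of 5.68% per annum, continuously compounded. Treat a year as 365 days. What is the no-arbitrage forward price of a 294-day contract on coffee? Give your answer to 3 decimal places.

£2.559 per pound

Net carry = r + u − y = 0.0568 + 0.0487 − 0.0120 = 0.0935
F = S·e^((r+u−y)T) = 2.373 · e^(0.0935 × 294/365) = 2.373 · e^0.075312
= 2.373 × 1.078221 = £2.559 per pound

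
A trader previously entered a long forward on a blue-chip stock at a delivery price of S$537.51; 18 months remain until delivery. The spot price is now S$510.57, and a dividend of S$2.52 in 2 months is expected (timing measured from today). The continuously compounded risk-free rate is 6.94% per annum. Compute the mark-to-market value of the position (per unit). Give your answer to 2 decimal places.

PV(remaining dividends) I = 2.52·e^(−0.0694·2/12) = 2.4910
Current forward F = (S − I)·e^(rT) = (510.57 − 2.4910)·e^(0.0694·18/12) = 508.0790 × 1.109711 = 563.8209
Value (long) = (F − K)·e^(−rT) = (563.8209 − 537.51) × 0.901135 = 23.7097
Value = S$23.71

S$23.71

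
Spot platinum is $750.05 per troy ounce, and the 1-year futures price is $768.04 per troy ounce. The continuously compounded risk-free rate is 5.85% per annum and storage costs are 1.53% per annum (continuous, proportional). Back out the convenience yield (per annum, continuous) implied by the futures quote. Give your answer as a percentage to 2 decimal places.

F = S·e^((r+u−y)T) ⇒ (r+u−y) = ln(F/S)/T
ln(768.04/750.05) = 0.023702; /T ⇒ 0.023702
y = r + u − ln(F/S)/T = 0.0585 + 0.0153 − 0.023702 = 0.050098
y = 5.01%

5.01%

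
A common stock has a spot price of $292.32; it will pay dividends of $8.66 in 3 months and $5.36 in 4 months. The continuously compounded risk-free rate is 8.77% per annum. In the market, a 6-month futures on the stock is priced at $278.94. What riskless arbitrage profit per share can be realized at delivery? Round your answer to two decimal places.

$12.19 per share

PV(dividends) I = 8.66·e^(−0.0877·3/12) + 5.36·e^(−0.0877·4/12) = 13.6778
Fair futures F* = (S − I)·e^(rT) = (292.32 − 13.6778)·e^0.043850 = 278.6422 × 1.044826 = 291.1326
Market $278.94 < fair 291.1326: forward underpriced → reverse cash-and-carry (short the stock, invest proceeds at r, pay the dividends, go long the forward).
Profit at T = |F_mkt − F*| = |278.94 − 291.1326| = $12.19 per share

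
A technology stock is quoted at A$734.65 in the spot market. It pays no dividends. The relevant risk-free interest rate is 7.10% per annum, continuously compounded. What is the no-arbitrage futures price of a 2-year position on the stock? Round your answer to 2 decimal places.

A$846.74

F = S·e^(rT) = 734.65 · e^(0.0710 × 2)
= 734.65 · e^0.142000 = 734.65 × 1.152577
F = A$846.74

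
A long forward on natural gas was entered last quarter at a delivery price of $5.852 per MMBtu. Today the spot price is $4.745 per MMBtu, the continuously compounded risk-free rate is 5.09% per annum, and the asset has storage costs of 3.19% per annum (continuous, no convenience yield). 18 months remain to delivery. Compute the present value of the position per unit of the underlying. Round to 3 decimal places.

-$0.444 per MMBtu

Current fair forward for the remaining 18 months: F = S·e^((r + u)·T), (r + u) = 0.0509 + 0.0319 = 0.0828
F = 4.745 · e^(0.0828 × 18/12) = 4.745 × 1.132242 = 5.3725
Value of long forward = (F − K)·e^(−rT) = (5.3725 − 5.852) · e^(−0.0509·18/12)
= -0.4795 × 0.926492 = -0.444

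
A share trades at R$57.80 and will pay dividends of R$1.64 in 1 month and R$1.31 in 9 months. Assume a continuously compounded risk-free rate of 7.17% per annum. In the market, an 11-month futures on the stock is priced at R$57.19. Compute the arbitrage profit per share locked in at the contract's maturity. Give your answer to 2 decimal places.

R$1.47 per share

PV(dividends) I = 1.64·e^(−0.0717·1/12) + 1.31·e^(−0.0717·9/12) = 2.8716
Fair futures F* = (S − I)·e^(rT) = (57.80 − 2.8716)·e^0.065725 = 54.9284 × 1.067933 = 58.6599
Market R$57.19 < fair 58.6599: forward underpriced → reverse cash-and-carry (short the stock, invest proceeds at r, pay the dividends, go long the forward).
Profit at T = |F_mkt − F*| = |57.19 − 58.6599| = R$1.47 per share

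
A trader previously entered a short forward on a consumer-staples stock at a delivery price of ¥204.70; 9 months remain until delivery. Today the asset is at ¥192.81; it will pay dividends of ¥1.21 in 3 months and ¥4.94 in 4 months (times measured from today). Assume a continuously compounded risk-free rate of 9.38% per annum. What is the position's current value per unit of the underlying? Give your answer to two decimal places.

¥3.95

PV(remaining dividends) I = 1.21·e^(−0.0938·3/12) + 4.94·e^(−0.0938·4/12) = 5.9699
Current forward F = (S − I)·e^(rT) = (192.81 − 5.9699)·e^(0.0938·9/12) = 186.8401 × 1.072884 = 200.4578
Value (long) = (F − K)·e^(−rT) = (200.4578 − 204.70) × 0.932068 = -3.9540
Short position value = −(long value) = ¥3.95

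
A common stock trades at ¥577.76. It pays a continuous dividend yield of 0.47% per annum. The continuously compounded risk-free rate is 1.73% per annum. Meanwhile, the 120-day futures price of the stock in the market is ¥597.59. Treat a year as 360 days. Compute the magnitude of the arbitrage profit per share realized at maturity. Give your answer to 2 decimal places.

Fair futures: F* = S·e^(carry·T), with carry = (r − q) = 0.0173 − 0.0047 = 0.0126
F* = 577.76 · e^(0.0126 × 120/360) = 577.76 · e^0.004200 = 577.76 × 1.004209 = ¥580.1918
Market ¥597.59 > fair ¥580.1918: forward overpriced → cash-and-carry (buy spot, short the forward).
At maturity, profit = |F_mkt − F*| = |597.59 − 580.1918| = ¥17.40 per share

¥17.40 per share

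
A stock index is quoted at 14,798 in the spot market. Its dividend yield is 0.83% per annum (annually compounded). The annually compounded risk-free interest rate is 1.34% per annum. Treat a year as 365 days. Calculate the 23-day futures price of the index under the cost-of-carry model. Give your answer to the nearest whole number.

14,803

F = S · (1+r)^T / (1+q)^T
= 14798 × 1.000839 / 1.000521 = 14798 × 1.000318
F = 14,803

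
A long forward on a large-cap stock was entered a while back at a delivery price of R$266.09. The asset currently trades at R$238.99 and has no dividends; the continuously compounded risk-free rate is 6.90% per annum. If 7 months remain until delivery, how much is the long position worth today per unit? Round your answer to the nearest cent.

-R$16.60

Current fair forward for the remaining 7 months: F = S·e^(r·T), r = 0.0690
F = 238.99 · e^(0.0690 × 7/12) = 238.99 × 1.041071 = 248.8056
Value of long forward = (F − K)·e^(−rT) = (248.8056 − 266.09) · e^(−0.0690·7/12)
= -17.2844 × 0.960549 = -16.60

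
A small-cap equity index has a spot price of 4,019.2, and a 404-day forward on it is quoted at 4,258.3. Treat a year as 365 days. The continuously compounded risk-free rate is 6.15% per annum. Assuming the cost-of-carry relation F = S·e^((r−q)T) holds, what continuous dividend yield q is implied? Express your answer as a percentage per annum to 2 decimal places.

0.93%

From F = S·e^((r−q)T): (r − q) = ln(F/S)/T
ln(4258.3/4019.2) = ln(1.059489) = 0.057787
(r − q) = 0.057787 / (404/365) = 0.052209
q = r − ln(F/S)/T = 0.0615 − 0.052209 = 0.009291
q = 0.93%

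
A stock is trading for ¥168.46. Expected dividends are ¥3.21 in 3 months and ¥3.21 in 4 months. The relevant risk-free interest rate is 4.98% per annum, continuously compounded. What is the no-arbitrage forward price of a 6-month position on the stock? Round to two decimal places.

PV(dividends) I = 3.21·e^(−0.0498·3/12) + 3.21·e^(−0.0498·4/12)
I = 3.1703 + 3.1572 = 6.3275
F = (S − I)·e^(rT) = (168.46 − 6.3275) · e^(0.0498·6/12)
= 162.1325 · e^0.024900 = 162.1325 × 1.025213 = ¥166.22

¥166.22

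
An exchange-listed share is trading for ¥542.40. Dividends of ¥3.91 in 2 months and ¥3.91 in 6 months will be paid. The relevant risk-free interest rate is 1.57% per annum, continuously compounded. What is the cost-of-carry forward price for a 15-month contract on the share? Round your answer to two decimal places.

PV(dividends) I = 3.91·e^(−0.0157·2/12) + 3.91·e^(−0.0157·6/12)
I = 3.8998 + 3.8794 = 7.7792
F = (S − I)·e^(rT) = (542.40 − 7.7792) · e^(0.0157·15/12)
= 534.6208 · e^0.019625 = 534.6208 × 1.019819 = ¥545.22

¥545.22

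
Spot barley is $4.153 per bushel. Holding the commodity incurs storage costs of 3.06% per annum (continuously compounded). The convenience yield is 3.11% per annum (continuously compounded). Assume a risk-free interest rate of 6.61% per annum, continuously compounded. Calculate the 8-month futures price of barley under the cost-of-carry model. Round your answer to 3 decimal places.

Net carry = r + u − y = 0.0661 + 0.0306 − 0.0311 = 0.0656
F = S·e^((r+u−y)T) = 4.153 · e^(0.0656 × 8/12) = 4.153 · e^0.043733
= 4.153 × 1.044703 = $4.339 per bushel

$4.339 per bushel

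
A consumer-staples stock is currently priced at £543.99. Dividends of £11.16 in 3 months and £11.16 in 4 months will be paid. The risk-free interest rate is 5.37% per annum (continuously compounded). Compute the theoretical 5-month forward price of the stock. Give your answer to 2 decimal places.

£533.83

PV(dividends) I = 11.16·e^(−0.0537·3/12) + 11.16·e^(−0.0537·4/12)
I = 11.0112 + 10.9620 = 21.9732
F = (S − I)·e^(rT) = (543.99 − 21.9732) · e^(0.0537·5/12)
= 522.0168 · e^0.022375 = 522.0168 × 1.022627 = £533.83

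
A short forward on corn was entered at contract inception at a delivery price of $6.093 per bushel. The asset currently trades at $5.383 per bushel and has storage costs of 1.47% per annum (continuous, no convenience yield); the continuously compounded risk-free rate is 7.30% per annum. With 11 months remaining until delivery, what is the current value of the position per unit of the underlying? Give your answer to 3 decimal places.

$0.243 per bushel

Current fair forward for the remaining 11 months: F = S·e^((r + u)·T), (r + u) = 0.0730 + 0.0147 = 0.0877
F = 5.383 · e^(0.0877 × 11/12) = 5.383 × 1.083711 = 5.8336
Value of long forward = (F − K)·e^(−rT) = (5.8336 − 6.093) · e^(−0.0730·11/12)
= -0.2594 × 0.935273 = -0.243
Short position value = −(long value) = $0.243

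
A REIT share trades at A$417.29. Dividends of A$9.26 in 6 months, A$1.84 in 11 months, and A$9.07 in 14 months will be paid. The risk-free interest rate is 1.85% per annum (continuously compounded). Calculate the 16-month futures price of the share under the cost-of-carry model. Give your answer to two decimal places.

A$407.36

PV(dividends) I = 9.26·e^(−0.0185·6/12) + 1.84·e^(−0.0185·11/12) + 9.07·e^(−0.0185·14/12)
I = 9.1747 + 1.8091 + 8.8763 = 19.8601
F = (S − I)·e^(rT) = (417.29 − 19.8601) · e^(0.0185·16/12)
= 397.4299 · e^0.024667 = 397.4299 × 1.024974 = A$407.36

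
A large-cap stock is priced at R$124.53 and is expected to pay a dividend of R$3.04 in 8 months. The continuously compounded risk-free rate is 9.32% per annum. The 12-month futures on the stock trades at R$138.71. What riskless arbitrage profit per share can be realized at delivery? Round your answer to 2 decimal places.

R$5.15 per share

PV(dividends) I = 3.04·e^(−0.0932·8/12) = 2.8569
Fair futures F* = (S − I)·e^(rT) = (124.53 − 2.8569)·e^0.093200 = 121.6731 × 1.097681 = 133.5583
Market R$138.71 > fair 133.5583: forward overpriced → cash-and-carry (borrow at r, buy the stock and collect the dividends, short the forward).
Profit at T = |F_mkt − F*| = |138.71 − 133.5583| = R$5.15 per share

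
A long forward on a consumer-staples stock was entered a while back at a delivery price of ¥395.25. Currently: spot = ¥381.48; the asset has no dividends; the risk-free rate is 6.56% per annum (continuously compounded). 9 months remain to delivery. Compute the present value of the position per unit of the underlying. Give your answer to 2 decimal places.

¥5.21

Current fair forward for the remaining 9 months: F = S·e^(r·T), r = 0.0656
F = 381.48 · e^(0.0656 × 9/12) = 381.48 × 1.050430 = 400.7180
Value of long forward = (F − K)·e^(−rT) = (400.7180 − 395.25) · e^(−0.0656·9/12)
= 5.4680 × 0.951991 = 5.21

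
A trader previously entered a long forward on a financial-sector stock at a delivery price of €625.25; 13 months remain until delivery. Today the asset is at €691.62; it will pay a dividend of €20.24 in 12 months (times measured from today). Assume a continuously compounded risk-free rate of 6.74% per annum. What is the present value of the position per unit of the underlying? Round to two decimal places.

€91.48

PV(remaining dividends) I = 20.24·e^(−0.0674·12/12) = 18.9208
Current forward F = (S − I)·e^(rT) = (691.62 − 18.9208)·e^(0.0674·13/12) = 672.6992 × 1.075748 = 723.6548
Value (long) = (F − K)·e^(−rT) = (723.6548 − 625.25) × 0.929585 = 91.4756
Value = €91.48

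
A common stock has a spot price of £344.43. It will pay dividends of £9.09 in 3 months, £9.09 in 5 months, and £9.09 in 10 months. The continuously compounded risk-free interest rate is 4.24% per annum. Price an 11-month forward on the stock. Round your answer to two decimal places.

PV(dividends) I = 9.09·e^(−0.0424·3/12) + 9.09·e^(−0.0424·5/12) + 9.09·e^(−0.0424·10/12)
I = 8.9942 + 8.9308 + 8.7744 = 26.6994
F = (S − I)·e^(rT) = (344.43 − 26.6994) · e^(0.0424·11/12)
= 317.7306 · e^0.038867 = 317.7306 × 1.039632 = £330.32

£330.32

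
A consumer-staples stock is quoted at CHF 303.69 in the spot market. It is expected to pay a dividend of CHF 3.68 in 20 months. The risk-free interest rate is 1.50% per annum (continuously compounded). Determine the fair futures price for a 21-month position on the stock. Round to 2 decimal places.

CHF 308.08

PV(dividends) I = 3.68·e^(−0.0150·20/12)
I = 3.5891
F = (S − I)·e^(rT) = (303.69 − 3.5891) · e^(0.0150·21/12)
= 300.1009 · e^0.026250 = 300.1009 × 1.026598 = CHF 308.08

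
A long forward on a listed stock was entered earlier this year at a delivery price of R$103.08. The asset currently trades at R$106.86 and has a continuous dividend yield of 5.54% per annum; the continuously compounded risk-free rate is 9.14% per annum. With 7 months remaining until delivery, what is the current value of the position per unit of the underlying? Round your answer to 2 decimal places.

R$5.73

Current fair forward for the remaining 7 months: F = S·e^((r − q)·T), (r − q) = 0.0914 − 0.0554 = 0.0360
F = 106.86 · e^(0.0360 × 7/12) = 106.86 × 1.021222 = 109.1278
Value of long forward = (F − K)·e^(−rT) = (109.1278 − 103.08) · e^(−0.0914·7/12)
= 6.0478 × 0.948080 = 5.73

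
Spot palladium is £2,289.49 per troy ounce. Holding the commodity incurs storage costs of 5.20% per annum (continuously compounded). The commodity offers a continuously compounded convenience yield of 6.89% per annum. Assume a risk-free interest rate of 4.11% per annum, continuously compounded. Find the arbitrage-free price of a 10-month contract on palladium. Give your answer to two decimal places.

£2,336.13 per troy ounce

Net carry = r + u − y = 0.0411 + 0.0520 − 0.0689 = 0.0242
F = S·e^((r+u−y)T) = 2289.49 · e^(0.0242 × 10/12) = 2289.49 · e^0.02016667
= 2289.49 × 1.02037139 = £2,336.13 per troy ounce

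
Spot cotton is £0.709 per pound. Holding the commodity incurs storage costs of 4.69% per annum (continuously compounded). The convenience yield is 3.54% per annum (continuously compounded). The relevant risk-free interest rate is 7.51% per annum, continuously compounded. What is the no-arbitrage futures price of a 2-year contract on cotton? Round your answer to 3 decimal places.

£0.843 per pound

Net carry = r + u − y = 0.0751 + 0.0469 − 0.0354 = 0.0866
F = S·e^((r+u−y)T) = 0.709 · e^(0.0866 × 2) = 0.709 · e^0.173200
= 0.709 × 1.189104 = £0.843 per pound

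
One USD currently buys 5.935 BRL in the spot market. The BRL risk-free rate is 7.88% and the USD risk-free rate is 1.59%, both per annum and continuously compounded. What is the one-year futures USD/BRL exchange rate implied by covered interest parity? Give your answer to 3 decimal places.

F = S·e^((r_BRL − r_USD)T) = 5.935 · e^((0.0788 − 0.0159) × 12/12)
= 5.935 · e^0.062900 = 5.935 × 1.064920
F = 6.320 BRL per USD

6.320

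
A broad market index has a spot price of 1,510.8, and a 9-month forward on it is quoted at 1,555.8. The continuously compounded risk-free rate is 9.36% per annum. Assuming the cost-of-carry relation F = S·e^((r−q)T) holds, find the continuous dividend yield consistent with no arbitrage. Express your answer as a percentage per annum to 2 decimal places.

From F = S·e^((r−q)T): (r − q) = ln(F/S)/T
ln(1555.8/1510.8) = ln(1.029786) = 0.029351
(r − q) = 0.029351 / (9/12) = 0.039135
q = r − ln(F/S)/T = 0.0936 − 0.039135 = 0.054465
q = 5.45%

5.45%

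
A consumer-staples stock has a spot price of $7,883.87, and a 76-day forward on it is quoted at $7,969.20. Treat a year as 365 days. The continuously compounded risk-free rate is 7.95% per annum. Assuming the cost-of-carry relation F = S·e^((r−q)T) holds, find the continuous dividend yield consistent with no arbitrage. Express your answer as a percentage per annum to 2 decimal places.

From F = S·e^((r−q)T): (r − q) = ln(F/S)/T
ln(7969.20/7883.87) = ln(1.010823) = 0.010765
(r − q) = 0.010765 / (76/365) = 0.051700
q = r − ln(F/S)/T = 0.0795 − 0.051700 = 0.027800
q = 2.78%

2.78%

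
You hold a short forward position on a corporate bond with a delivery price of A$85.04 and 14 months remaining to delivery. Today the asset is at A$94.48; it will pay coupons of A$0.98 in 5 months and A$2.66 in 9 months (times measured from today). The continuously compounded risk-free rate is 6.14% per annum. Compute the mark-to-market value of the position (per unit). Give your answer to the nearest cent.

PV(remaining coupons) I = 0.98·e^(−0.0614·5/12) + 2.66·e^(−0.0614·9/12) = 3.4955
Current forward F = (S − I)·e^(rT) = (94.48 − 3.4955)·e^(0.0614·14/12) = 90.9845 × 1.074261 = 97.7411
Value (long) = (F − K)·e^(−rT) = (97.7411 − 85.04) × 0.930872 = 11.8231
Short position value = −(long value) = -A$11.82

-A$11.82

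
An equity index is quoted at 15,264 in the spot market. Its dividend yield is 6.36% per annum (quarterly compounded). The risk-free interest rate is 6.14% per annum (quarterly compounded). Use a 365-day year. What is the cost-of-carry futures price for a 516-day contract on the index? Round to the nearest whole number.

15,217

F = S · (1+r/4)^(4T) / (1+q/4)^(4T)
= 15264 × 1.089961 / 1.093304 = 15264 × 0.996942
F = 15,217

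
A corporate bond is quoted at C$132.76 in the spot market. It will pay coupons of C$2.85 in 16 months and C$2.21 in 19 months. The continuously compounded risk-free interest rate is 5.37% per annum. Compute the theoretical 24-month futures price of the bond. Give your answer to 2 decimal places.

PV(coupons) I = 2.85·e^(−0.0537·16/12) + 2.21·e^(−0.0537·19/12)
I = 2.6531 + 2.0299 = 4.6830
F = (S − I)·e^(rT) = (132.76 − 4.6830) · e^(0.0537·24/12)
= 128.0770 · e^0.107400 = 128.0770 × 1.113380 = C$142.60

C$142.60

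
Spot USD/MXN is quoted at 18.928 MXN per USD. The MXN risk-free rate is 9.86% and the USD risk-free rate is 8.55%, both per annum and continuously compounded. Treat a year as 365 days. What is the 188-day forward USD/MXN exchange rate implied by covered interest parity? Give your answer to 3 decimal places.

F = S·e^((r_MXN − r_USD)T) = 18.928 · e^((0.0986 − 0.0855) × 188/365)
= 18.928 · e^0.006747 = 18.928 × 1.006770
F = 19.056 MXN per USD

19.056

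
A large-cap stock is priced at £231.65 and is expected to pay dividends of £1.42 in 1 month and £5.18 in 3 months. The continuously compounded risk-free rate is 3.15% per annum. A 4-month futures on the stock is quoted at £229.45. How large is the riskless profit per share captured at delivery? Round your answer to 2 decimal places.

£1.98 per share

PV(dividends) I = 1.42·e^(−0.0315·1/12) + 5.18·e^(−0.0315·3/12) = 6.5556
Fair futures F* = (S − I)·e^(rT) = (231.65 − 6.5556)·e^0.010500 = 225.0944 × 1.010555 = 227.4703
Market £229.45 > fair 227.4703: forward overpriced → cash-and-carry (borrow at r, buy the stock and collect the dividends, short the forward).
Profit at T = |F_mkt − F*| = |229.45 − 227.4703| = £1.98 per share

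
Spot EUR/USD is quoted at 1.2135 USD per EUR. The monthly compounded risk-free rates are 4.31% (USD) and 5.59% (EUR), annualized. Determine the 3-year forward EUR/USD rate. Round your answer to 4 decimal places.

1.1680

By covered interest parity, F = S · (1+r_USD/12)^(12T) / (1+r_EUR/12)^(12T)
= 1.2135 × 1.137768 / 1.182121 = 1.2135 × 0.962480
F = 1.1680 USD per EUR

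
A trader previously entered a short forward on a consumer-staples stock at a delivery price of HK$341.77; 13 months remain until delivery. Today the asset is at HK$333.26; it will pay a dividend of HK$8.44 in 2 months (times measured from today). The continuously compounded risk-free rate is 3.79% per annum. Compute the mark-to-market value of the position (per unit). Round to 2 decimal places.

HK$3.15

PV(remaining dividends) I = 8.44·e^(−0.0379·2/12) = 8.3869
Current forward F = (S − I)·e^(rT) = (333.26 − 8.3869)·e^(0.0379·13/12) = 324.8731 × 1.041913 = 338.4895
Value (long) = (F − K)·e^(−rT) = (338.4895 − 341.77) × 0.959773 = -3.1485
Short position value = −(long value) = HK$3.15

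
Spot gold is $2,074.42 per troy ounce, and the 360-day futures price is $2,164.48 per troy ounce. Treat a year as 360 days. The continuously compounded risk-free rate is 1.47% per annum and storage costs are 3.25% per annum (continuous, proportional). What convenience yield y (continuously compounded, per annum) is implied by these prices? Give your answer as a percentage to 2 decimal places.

0.47%

F = S·e^((r+u−y)T) ⇒ (r+u−y) = ln(F/S)/T
ln(2164.48/2074.42) = 0.042499; /T ⇒ 0.042499
y = r + u − ln(F/S)/T = 0.0147 + 0.0325 − 0.042499 = 0.004701
y = 0.47%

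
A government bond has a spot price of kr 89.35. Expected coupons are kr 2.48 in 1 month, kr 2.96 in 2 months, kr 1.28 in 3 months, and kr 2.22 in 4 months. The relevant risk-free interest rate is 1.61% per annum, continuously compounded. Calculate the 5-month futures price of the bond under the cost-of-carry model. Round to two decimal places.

kr 80.98

PV(coupons) I = 2.48·e^(−0.0161·1/12) + 2.96·e^(−0.0161·2/12) + 1.28·e^(−0.0161·3/12) + 2.22·e^(−0.0161·4/12)
I = 2.4767 + 2.9521 + 1.2749 + 2.2081 = 8.9118
F = (S − I)·e^(rT) = (89.35 − 8.9118) · e^(0.0161·5/12)
= 80.4382 · e^0.006708 = 80.4382 × 1.006731 = kr 80.98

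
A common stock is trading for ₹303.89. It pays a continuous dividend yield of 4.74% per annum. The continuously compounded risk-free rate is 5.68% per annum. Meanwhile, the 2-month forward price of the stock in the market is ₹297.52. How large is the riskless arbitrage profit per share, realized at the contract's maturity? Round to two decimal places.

Fair forward: F* = S·e^(carry·T), with carry = (r − q) = 0.0568 − 0.0474 = 0.0094
F* = 303.89 · e^(0.0094 × 2/12) = 303.89 · e^0.001567 = 303.89 × 1.001568 = ₹304.3665
Market ₹297.52 < fair ₹304.3665: forward underpriced → reverse cash-and-carry (short spot, go long the forward).
At maturity, profit = |F_mkt − F*| = |297.52 − 304.3665| = ₹6.85 per share

₹6.85 per share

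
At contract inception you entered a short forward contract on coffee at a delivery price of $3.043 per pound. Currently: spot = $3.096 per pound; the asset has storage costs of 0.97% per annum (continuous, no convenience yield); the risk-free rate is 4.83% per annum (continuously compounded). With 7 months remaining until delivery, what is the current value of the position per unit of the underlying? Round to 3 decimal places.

Current fair forward for the remaining 7 months: F = S·e^((r + u)·T), (r + u) = 0.0483 + 0.0097 = 0.0580
F = 3.096 · e^(0.0580 × 7/12) = 3.096 × 1.034412 = 3.2025
Value of long forward = (F − K)·e^(−rT) = (3.2025 − 3.043) · e^(−0.0483·7/12)
= 0.1595 × 0.972218 = 0.155
Short position value = −(long value) = -$0.155

-$0.155 per pound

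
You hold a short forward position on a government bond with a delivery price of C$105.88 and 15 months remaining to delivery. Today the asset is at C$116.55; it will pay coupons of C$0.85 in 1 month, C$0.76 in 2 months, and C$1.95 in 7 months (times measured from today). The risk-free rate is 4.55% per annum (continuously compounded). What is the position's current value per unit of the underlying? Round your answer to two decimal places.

-C$13.02

PV(remaining coupons) I = 0.85·e^(−0.0455·1/12) + 0.76·e^(−0.0455·2/12) + 1.95·e^(−0.0455·7/12) = 3.5000
Current forward F = (S − I)·e^(rT) = (116.55 − 3.5000)·e^(0.0455·15/12) = 113.0500 × 1.058523 = 119.6660
Value (long) = (F − K)·e^(−rT) = (119.6660 − 105.88) × 0.944712 = 13.0238
Short position value = −(long value) = -C$13.02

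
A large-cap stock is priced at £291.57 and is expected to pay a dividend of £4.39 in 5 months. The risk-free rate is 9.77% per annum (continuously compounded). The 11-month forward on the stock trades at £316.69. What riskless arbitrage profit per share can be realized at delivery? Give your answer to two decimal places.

£2.41 per share

PV(dividends) I = 4.39·e^(−0.0977·5/12) = 4.2149
Fair forward F* = (S − I)·e^(rT) = (291.57 − 4.2149)·e^0.089558 = 287.3551 × 1.093691 = 314.2777
Market £316.69 > fair 314.2777: forward overpriced → cash-and-carry (borrow at r, buy the stock and collect the dividends, short the forward).
Profit at T = |F_mkt − F*| = |316.69 − 314.2777| = £2.41 per share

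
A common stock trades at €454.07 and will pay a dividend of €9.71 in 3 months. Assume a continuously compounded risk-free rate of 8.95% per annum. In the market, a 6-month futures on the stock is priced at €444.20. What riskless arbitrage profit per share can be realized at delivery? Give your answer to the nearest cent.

PV(dividends) I = 9.71·e^(−0.0895·3/12) = 9.4952
Fair futures F* = (S − I)·e^(rT) = (454.07 − 9.4952)·e^0.044750 = 444.5748 × 1.045766 = 464.9212
Market €444.20 < fair 464.9212: forward underpriced → reverse cash-and-carry (short the stock, invest proceeds at r, pay the dividends, go long the forward).
Profit at T = |F_mkt − F*| = |444.20 − 464.9212| = €20.72 per share

€20.72 per share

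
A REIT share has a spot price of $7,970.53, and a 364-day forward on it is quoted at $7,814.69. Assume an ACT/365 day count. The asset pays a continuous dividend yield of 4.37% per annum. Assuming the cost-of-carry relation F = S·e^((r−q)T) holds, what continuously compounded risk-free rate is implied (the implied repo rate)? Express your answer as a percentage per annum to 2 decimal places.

2.39%

From F = S·e^((r−q)T): (r − q) = ln(F/S)/T
ln(7814.69/7970.53) = ln(0.980448) = -0.019746
(r − q) = -0.019746 / (364/365) = -0.019800
r = ln(F/S)/T + q = -0.019800 + 0.0437 = 0.023900
r = 2.39%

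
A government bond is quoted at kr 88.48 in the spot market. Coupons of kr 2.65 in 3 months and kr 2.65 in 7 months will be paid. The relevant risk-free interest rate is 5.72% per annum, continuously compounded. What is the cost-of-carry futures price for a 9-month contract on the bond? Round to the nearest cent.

kr 86.96

PV(coupons) I = 2.65·e^(−0.0572·3/12) + 2.65·e^(−0.0572·7/12)
I = 2.6124 + 2.5630 = 5.1754
F = (S − I)·e^(rT) = (88.48 − 5.1754) · e^(0.0572·9/12)
= 83.3046 · e^0.042900 = 83.3046 × 1.043834 = kr 86.96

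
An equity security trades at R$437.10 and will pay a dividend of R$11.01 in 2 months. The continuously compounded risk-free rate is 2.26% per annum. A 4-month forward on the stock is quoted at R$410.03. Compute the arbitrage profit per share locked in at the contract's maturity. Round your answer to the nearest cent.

R$19.32 per share

PV(dividends) I = 11.01·e^(−0.0226·2/12) = 10.9686
Fair forward F* = (S − I)·e^(rT) = (437.10 − 10.9686)·e^0.007533 = 426.1314 × 1.007561 = 429.3534
Market R$410.03 < fair 429.3534: forward underpriced → reverse cash-and-carry (short the stock, invest proceeds at r, pay the dividends, go long the forward).
Profit at T = |F_mkt − F*| = |410.03 − 429.3534| = R$19.32 per share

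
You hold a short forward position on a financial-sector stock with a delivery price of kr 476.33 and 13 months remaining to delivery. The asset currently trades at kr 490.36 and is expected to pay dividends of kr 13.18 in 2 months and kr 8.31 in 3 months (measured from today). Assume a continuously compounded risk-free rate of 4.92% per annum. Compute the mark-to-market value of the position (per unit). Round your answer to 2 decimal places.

PV(remaining dividends) I = 13.18·e^(−0.0492·2/12) + 8.31·e^(−0.0492·3/12) = 21.2808
Current forward F = (S − I)·e^(rT) = (490.36 − 21.2808)·e^(0.0492·13/12) = 469.0792 × 1.054746 = 494.7594
Value (long) = (F − K)·e^(−rT) = (494.7594 − 476.33) × 0.948096 = 17.4728
Short position value = −(long value) = -kr 17.47

-kr 17.47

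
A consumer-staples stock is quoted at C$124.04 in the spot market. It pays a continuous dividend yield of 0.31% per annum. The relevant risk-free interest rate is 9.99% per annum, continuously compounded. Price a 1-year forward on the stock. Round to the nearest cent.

C$136.65

F = S·e^((r − q)T) = 124.04 · e^((0.0999 − 0.0031) × 12/12)
= 124.04 · e^0.096800 = 124.04 × 1.101640
F = C$136.65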